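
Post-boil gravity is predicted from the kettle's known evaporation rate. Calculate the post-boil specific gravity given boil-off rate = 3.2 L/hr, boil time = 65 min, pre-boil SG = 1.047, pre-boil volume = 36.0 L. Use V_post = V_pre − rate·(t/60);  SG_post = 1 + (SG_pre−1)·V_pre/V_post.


V_post = 36.0 − 3.2·(65/60) = 32.5333
SG_post = 1 + (1.047 − 1)·36.0/32.5333

1.0520


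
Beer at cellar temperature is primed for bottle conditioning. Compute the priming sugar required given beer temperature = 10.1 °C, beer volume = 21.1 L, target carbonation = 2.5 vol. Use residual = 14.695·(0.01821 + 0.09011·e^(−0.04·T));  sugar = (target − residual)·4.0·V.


residual = 14.695·(0.01821 + 0.09011·e^(−0.04·10.1)) = 1.1517
sugar = (2.5 − 1.1517)·4.0·21.1

113.7992 g


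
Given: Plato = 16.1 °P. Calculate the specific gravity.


SG = 259/(259 − P)
SG = 259/(259 − 16.1)

1.0663


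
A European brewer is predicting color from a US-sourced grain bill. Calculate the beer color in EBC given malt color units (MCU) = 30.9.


SRM = 1.4922·MCU^0.6859;  EBC = SRM·1.97
SRM = 1.4922·30.9^0.6859 = 15.6960
EBC = 15.6960·1.97

30.9212 EBC


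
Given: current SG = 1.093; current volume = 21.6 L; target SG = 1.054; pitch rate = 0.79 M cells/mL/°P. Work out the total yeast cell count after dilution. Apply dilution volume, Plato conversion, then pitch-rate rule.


V_w = V·((SG_c−1)/(SG_t−1)−1);  °P = 259 − 259/SG_t;  cells = rate·(V+V_w)·°P
V_w = 21.6·((1.093−1)/(1.054−1)−1) = 15.6000
V_final = 21.6 + 15.6000 = 37.2000
°P = 259 − 259/1.054 = 13.2694
cells = 0.79·37.2000·13.2694

389.9626 billion cells


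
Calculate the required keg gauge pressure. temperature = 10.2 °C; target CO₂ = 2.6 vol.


psi = vols/(0.01821 + 0.09011·e^(−0.04·T)) − 14.695
psi = 2.6/(0.01821 + 0.09011·e^(−0.04·10.2)) − 14.695

18.5823 psi


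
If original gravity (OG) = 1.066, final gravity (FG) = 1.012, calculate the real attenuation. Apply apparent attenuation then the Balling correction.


AA = (OG−FG)/(OG−1)·100;  RA = AA·0.8192
AA = (1.066 − 1.012)/(1.066 − 1)·100 = 81.8182
RA = 81.8182·0.8192

67.0255 %


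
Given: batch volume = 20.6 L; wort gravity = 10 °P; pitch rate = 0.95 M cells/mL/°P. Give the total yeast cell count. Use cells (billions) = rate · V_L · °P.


cells = 0.95 · 20.6 · 10

195.7000 billion cells


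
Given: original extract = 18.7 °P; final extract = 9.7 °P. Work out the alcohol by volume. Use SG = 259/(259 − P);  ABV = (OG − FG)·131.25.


OG = 259/(259 − 18.7) = 1.0778
FG = 259/(259 − 9.7) = 1.0389
ABV = (1.0778 − 1.0389)·131.25

5.1070 % ABV


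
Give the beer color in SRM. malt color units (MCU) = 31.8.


SRM = 1.4922 · MCU^0.6859
SRM = 1.4922 · 31.8^0.6859

16.0082 SRM


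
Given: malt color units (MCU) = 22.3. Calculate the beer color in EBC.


SRM = 1.4922·MCU^0.6859;  EBC = SRM·1.97
SRM = 1.4922·22.3^0.6859 = 12.5496
EBC = 12.5496·1.97

24.7227 EBC


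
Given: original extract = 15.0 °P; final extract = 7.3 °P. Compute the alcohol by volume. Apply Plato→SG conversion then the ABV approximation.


SG = 259/(259 − P);  ABV = (OG − FG)·131.25
OG = 259/(259 − 15.0) = 1.0615
FG = 259/(259 − 7.3) = 1.0290
ABV = (1.0615 − 1.0290)·131.25

4.2620 % ABV


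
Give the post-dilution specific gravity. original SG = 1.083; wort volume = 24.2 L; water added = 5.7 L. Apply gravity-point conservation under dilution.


SG_new = 1 + (SG_old − 1)·V_old/(V_old + V_water)
pts = (1.083 − 1)·1000·24.2/(24.2 + 5.7) = 67.1773
SG_new = 1 + 67.1773/1000

1.0672


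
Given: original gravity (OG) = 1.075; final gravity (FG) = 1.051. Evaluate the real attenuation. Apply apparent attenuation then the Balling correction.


AA = (OG−FG)/(OG−1)·100;  RA = AA·0.8192
AA = (1.075 − 1.051)/(1.075 − 1)·100 = 32.0000
RA = 32.0000·0.8192

26.2144 %


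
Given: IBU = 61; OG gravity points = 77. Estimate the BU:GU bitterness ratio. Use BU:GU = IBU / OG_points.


BU:GU = 61 / 77

0.7922


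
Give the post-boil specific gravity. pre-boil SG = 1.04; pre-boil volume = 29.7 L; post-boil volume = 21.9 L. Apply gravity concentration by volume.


SG_post = 1 + (SG_pre − 1)·V_pre/V_post
pts_pre = (1.04 − 1)·1000 = 40.0000
pts_post = 40.0000·29.7/21.9 = 54.2466
SG_post = 1 + 54.2466/1000

1.0542


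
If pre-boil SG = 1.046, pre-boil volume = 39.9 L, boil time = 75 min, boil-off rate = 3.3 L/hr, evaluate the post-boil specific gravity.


V_post = V_pre − rate·(t/60);  SG_post = 1 + (SG_pre−1)·V_pre/V_post
V_post = 39.9 − 3.3·(75/60) = 35.7750
SG_post = 1 + (1.046 − 1)·39.9/35.7750

1.0513


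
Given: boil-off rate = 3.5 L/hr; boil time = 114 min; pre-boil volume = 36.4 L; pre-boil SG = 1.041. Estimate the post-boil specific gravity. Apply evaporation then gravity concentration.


V_post = V_pre − rate·(t/60);  SG_post = 1 + (SG_pre−1)·V_pre/V_post
V_post = 36.4 − 3.5·(114/60) = 29.7500
SG_post = 1 + (1.041 − 1)·36.4/29.7500

1.0502


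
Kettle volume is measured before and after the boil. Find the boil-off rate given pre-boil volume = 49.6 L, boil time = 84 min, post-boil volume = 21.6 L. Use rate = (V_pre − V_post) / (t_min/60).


rate = (49.6 − 21.6) / (84/60)

20.0000 L/hr


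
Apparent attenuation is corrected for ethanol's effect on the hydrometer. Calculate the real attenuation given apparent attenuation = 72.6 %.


RA = AA · 0.8192
RA = 72.6 · 0.8192

59.4739 %


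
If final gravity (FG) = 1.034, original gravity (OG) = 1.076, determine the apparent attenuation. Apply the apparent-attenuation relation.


AA = (OG − FG)/(OG − 1) · 100
AA = (1.076 − 1.034)/(1.076 − 1) · 100

55.2632 %


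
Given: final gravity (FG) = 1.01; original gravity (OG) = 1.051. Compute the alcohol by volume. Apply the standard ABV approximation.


ABV = (OG − FG) · 131.25
ABV = (1.051 − 1.01) · 131.25

5.3812 % ABV


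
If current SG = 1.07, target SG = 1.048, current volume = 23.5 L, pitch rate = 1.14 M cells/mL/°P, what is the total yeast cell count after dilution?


V_w = V·((SG_c−1)/(SG_t−1)−1);  °P = 259 − 259/SG_t;  cells = rate·(V+V_w)·°P
V_w = 23.5·((1.07−1)/(1.048−1)−1) = 10.7708
V_final = 23.5 + 10.7708 = 34.2708
°P = 259 − 259/1.048 = 11.8626
cells = 1.14·34.2708·11.8626

463.4568 billion cells


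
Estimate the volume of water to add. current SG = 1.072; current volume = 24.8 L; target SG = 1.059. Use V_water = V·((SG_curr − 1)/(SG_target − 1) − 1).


V_water = 24.8·((1.072 − 1)/(1.059 − 1) − 1)

5.4644 L


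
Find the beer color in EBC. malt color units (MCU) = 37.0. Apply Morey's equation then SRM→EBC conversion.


SRM = 1.4922·MCU^0.6859;  EBC = SRM·1.97
SRM = 1.4922·37.0^0.6859 = 17.7606
EBC = 17.7606·1.97

34.9883 EBC


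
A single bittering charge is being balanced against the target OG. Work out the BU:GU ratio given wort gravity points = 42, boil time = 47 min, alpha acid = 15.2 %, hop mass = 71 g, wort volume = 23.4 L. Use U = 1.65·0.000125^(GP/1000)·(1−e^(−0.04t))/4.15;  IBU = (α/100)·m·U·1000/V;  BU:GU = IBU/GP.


U = 1.65·0.000125^(42/1000)·(1−e^(−0.04·47))/4.15 = 0.2310
IBU = (15.2/100)·71·0.2310·1000/23.4 = 106.5334
BU:GU = 106.5334/42

2.5365


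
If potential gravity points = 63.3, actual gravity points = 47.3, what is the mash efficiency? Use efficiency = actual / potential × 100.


efficiency = 47.3 / 63.3 × 100

74.7235 %


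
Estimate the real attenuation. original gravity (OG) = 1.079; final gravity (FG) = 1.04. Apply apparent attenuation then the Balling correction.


AA = (OG−FG)/(OG−1)·100;  RA = AA·0.8192
AA = (1.079 − 1.04)/(1.079 − 1)·100 = 49.3671
RA = 49.3671·0.8192

40.4415 %


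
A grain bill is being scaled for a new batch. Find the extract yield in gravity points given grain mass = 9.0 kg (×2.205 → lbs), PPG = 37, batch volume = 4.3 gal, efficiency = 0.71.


points = lbs × PPG × eff / vol
lbs = 9.0 × 2.205 = 19.8450
points = 19.8450 × 37 × 0.71 / 4.3

121.2391 points


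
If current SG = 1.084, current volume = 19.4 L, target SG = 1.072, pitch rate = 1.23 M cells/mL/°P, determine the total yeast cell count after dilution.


V_w = V·((SG_c−1)/(SG_t−1)−1);  °P = 259 − 259/SG_t;  cells = rate·(V+V_w)·°P
V_w = 19.4·((1.084−1)/(1.072−1)−1) = 3.2333
V_final = 19.4 + 3.2333 = 22.6333
°P = 259 − 259/1.072 = 17.3955
cells = 1.23·22.6333·17.3955

484.2739 billion cells


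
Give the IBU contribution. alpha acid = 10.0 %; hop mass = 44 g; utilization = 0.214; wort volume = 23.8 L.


IBU = (α/100)·mass·U·1000 / V
IBU = (10.0/100)·44·0.214·1000 / 23.8

39.5630 IBU


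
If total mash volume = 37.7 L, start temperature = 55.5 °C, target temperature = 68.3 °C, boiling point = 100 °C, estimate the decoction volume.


V_dec = V_total·(T_target − T_start)/(T_boil − T_start)
V_dec = 37.7·(68.3 − 55.5)/(100 − 55.5)

10.8440 L


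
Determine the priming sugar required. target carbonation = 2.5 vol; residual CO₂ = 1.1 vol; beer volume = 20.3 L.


sugar = (target − residual)·4.0·V
sugar = (2.5 − 1.1)·4.0·20.3

113.6800 g


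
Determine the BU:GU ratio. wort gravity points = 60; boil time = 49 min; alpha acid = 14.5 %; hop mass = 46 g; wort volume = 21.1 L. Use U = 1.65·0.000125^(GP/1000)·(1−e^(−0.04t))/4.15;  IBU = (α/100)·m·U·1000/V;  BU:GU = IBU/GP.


U = 1.65·0.000125^(60/1000)·(1−e^(−0.04·49))/4.15 = 0.1992
IBU = (14.5/100)·46·0.1992·1000/21.1 = 62.9736
BU:GU = 62.9736/60

1.0496


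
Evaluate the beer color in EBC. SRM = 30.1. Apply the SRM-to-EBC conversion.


EBC = SRM · 1.97
EBC = 30.1 · 1.97

59.2970 EBC


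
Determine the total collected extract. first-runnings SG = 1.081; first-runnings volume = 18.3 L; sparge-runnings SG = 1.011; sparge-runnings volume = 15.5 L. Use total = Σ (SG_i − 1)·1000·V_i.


first = (1.081 − 1)·1000·18.3 = 1482.3000
sparge = (1.011 − 1)·1000·15.5 = 170.5000
total = 1482.3000 + 170.5000

1652.8000 gravity·L


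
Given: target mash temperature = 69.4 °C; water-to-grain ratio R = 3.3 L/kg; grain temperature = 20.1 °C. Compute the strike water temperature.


T_strike = (0.41/R)·(T_mash − T_grain) + T_mash
T_strike = (0.41/3.3)·(69.4 − 20.1) + 69.4

75.5252 °C


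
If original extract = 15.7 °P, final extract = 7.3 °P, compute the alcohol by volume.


SG = 259/(259 − P);  ABV = (OG − FG)·131.25
OG = 259/(259 − 15.7) = 1.0645
FG = 259/(259 − 7.3) = 1.0290
ABV = (1.0645 − 1.0290)·131.25

4.6629 % ABV


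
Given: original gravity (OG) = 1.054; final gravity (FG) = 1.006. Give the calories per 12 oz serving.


ABW = (OG−FG)·131.25·0.79/FG;  °P = 259 − 259/SG (for OG→OE and FG→AE);  RE = 0.1808·OE + 0.8192·AE;  Cal = (6.9·ABW + 4·(RE−0.1))·FG·3.55
ABW = (1.054 − 1.006)·131.25·0.79/1.006 = 4.9473
OE = 259 − 259/1.054 = 13.2694 °P
AE = 259 − 259/1.006 = 1.5447 °P
RE = 0.1808·13.2694 + 0.8192·1.5447 = 3.6646 °P
Cal = (6.9·4.9473 + 4·(3.6646−0.1))·1.006·3.55

172.8321 kcal


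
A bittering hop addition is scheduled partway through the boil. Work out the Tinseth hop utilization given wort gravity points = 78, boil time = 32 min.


U = 1.65·0.000125^(GP/1000) · (1 − e^(−0.04·t))/4.15
bigness = 1.65·0.000125^(78/1000) = 0.8185
boil_factor = (1 − e^(−0.04·32))/4.15 = 0.1740
U = 0.8185 · 0.1740

0.1424


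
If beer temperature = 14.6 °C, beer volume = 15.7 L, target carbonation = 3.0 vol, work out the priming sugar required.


residual = 14.695·(0.01821 + 0.09011·e^(−0.04·T));  sugar = (target − residual)·4.0·V
residual = 14.695·(0.01821 + 0.09011·e^(−0.04·14.6)) = 1.0060
sugar = (3.0 − 1.0060)·4.0·15.7

125.2210 g


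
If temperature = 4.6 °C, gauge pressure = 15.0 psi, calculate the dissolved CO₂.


vols = (P + 14.695)·(0.01821 + 0.09011·e^(−0.04·T))
vols = (15.0 + 14.695)·(0.01821 + 0.09011·e^(−0.04·4.6))

2.7669 volumes


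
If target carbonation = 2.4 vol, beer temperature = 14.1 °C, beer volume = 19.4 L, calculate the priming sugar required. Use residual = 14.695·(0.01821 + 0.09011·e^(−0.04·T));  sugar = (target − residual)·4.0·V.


residual = 14.695·(0.01821 + 0.09011·e^(−0.04·14.1)) = 1.0210
sugar = (2.4 − 1.0210)·4.0·19.4

107.0141 g


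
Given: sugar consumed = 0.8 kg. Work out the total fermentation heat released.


Q = m_sugar · 590 kJ/kg
Q = 0.8 · 590

472.0000 kJ


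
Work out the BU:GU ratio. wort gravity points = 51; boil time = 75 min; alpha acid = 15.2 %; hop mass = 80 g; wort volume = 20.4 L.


U = 1.65·0.000125^(GP/1000)·(1−e^(−0.04t))/4.15;  IBU = (α/100)·m·U·1000/V;  BU:GU = IBU/GP
U = 1.65·0.000125^(51/1000)·(1−e^(−0.04·75))/4.15 = 0.2389
IBU = (15.2/100)·80·0.2389·1000/20.4 = 142.3976
BU:GU = 142.3976/51

2.7921


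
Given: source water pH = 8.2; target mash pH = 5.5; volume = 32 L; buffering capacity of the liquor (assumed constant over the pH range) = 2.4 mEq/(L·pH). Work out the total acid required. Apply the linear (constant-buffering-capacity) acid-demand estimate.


acid = buffering capacity · (pH_source − pH_target) · V
acid = 2.4 · (8.2 − 5.5) · 32

207.3600 mEq


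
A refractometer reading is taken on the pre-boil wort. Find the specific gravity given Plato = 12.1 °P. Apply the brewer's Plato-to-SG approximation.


SG = 259/(259 − P)
SG = 259/(259 − 12.1)

1.0490


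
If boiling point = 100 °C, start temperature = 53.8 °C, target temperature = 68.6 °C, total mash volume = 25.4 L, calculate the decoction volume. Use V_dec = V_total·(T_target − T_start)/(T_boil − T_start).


V_dec = 25.4·(68.6 − 53.8)/(100 − 53.8)

8.1368 L


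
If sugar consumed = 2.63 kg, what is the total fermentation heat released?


Q = m_sugar · 590 kJ/kg
Q = 2.63 · 590

1551.7000 kJ


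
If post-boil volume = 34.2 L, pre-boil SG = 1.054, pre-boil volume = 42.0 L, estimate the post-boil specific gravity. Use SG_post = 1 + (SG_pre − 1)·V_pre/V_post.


pts_pre = (1.054 − 1)·1000 = 54.0000
pts_post = 54.0000·42.0/34.2 = 66.3158
SG_post = 1 + 66.3158/1000

1.0663


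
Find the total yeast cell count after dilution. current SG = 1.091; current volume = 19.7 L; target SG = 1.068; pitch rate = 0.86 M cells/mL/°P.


V_w = V·((SG_c−1)/(SG_t−1)−1);  °P = 259 − 259/SG_t;  cells = rate·(V+V_w)·°P
V_w = 19.7·((1.091−1)/(1.068−1)−1) = 6.6632
V_final = 19.7 + 6.6632 = 26.3632
°P = 259 − 259/1.068 = 16.4906
cells = 0.86·26.3632·16.4906

373.8820 billion cells


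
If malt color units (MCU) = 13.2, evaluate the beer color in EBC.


SRM = 1.4922·MCU^0.6859;  EBC = SRM·1.97
SRM = 1.4922·13.2^0.6859 = 8.7585
EBC = 8.7585·1.97

17.2542 EBC


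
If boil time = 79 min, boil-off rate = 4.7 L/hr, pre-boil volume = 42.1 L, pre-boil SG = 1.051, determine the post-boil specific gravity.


V_post = V_pre − rate·(t/60);  SG_post = 1 + (SG_pre−1)·V_pre/V_post
V_post = 42.1 − 4.7·(79/60) = 35.9117
SG_post = 1 + (1.051 − 1)·42.1/35.9117

1.0598


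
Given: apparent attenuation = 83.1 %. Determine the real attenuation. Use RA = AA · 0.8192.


RA = 83.1 · 0.8192

68.0755 %


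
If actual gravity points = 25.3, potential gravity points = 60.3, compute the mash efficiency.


efficiency = actual / potential × 100
efficiency = 25.3 / 60.3 × 100

41.9569 %


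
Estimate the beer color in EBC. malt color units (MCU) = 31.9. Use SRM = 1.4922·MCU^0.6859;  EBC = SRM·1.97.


SRM = 1.4922·31.9^0.6859 = 16.0427
EBC = 16.0427·1.97

31.6041 EBC


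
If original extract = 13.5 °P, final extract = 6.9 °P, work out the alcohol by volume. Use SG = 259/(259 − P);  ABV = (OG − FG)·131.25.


OG = 259/(259 − 13.5) = 1.0550
FG = 259/(259 − 6.9) = 1.0274
ABV = (1.0550 − 1.0274)·131.25

3.6251 % ABV


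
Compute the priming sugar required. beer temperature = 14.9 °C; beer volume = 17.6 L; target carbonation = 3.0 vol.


residual = 14.695·(0.01821 + 0.09011·e^(−0.04·T));  sugar = (target − residual)·4.0·V
residual = 14.695·(0.01821 + 0.09011·e^(−0.04·14.9)) = 0.9972
sugar = (3.0 − 0.9972)·4.0·17.6

140.9952 g


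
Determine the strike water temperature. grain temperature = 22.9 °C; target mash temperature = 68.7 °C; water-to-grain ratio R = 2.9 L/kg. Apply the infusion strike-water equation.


T_strike = (0.41/R)·(T_mash − T_grain) + T_mash
T_strike = (0.41/2.9)·(68.7 − 22.9) + 68.7

75.1752 °C


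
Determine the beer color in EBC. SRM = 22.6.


EBC = SRM · 1.97
EBC = 22.6 · 1.97

44.5220 EBC


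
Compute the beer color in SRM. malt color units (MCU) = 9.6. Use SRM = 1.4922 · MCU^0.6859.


SRM = 1.4922 · 9.6^0.6859

7.0399 SRM


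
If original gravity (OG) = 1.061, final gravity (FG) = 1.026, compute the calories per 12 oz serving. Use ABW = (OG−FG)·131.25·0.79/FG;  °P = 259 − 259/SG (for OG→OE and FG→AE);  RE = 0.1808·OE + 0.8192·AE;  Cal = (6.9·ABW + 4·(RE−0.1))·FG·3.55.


ABW = (1.061 − 1.026)·131.25·0.79/1.026 = 3.5371
OE = 259 − 259/1.061 = 14.8907 °P
AE = 259 − 259/1.026 = 6.5634 °P
RE = 0.1808·14.8907 + 0.8192·6.5634 = 8.0689 °P
Cal = (6.9·3.5371 + 4·(8.0689−0.1))·1.026·3.55

204.9948 kcal


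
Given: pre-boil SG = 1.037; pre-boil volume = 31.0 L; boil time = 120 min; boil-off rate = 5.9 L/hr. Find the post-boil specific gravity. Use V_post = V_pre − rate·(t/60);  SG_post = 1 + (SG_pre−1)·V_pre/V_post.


V_post = 31.0 − 5.9·(120/60) = 19.2000
SG_post = 1 + (1.037 − 1)·31.0/19.2000

1.0597


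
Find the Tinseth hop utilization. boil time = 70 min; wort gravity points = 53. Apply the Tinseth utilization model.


U = 1.65·0.000125^(GP/1000) · (1 − e^(−0.04·t))/4.15
bigness = 1.65·0.000125^(53/1000) = 1.0248
boil_factor = (1 − e^(−0.04·70))/4.15 = 0.2263
U = 1.0248 · 0.2263

0.2319


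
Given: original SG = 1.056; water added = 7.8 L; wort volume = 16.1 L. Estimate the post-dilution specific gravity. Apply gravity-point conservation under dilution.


SG_new = 1 + (SG_old − 1)·V_old/(V_old + V_water)
pts = (1.056 − 1)·1000·16.1/(16.1 + 7.8) = 37.7238
SG_new = 1 + 37.7238/1000

1.0377


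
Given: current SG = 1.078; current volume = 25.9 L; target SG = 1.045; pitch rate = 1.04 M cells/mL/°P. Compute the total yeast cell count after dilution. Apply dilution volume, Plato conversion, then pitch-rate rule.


V_w = V·((SG_c−1)/(SG_t−1)−1);  °P = 259 − 259/SG_t;  cells = rate·(V+V_w)·°P
V_w = 25.9·((1.078−1)/(1.045−1)−1) = 18.9933
V_final = 25.9 + 18.9933 = 44.8933
°P = 259 − 259/1.045 = 11.1531
cells = 1.04·44.8933·11.1531

520.7283 billion cells


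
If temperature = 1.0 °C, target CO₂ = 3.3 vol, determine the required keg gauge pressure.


psi = vols/(0.01821 + 0.09011·e^(−0.04·T)) − 14.695
psi = 3.3/(0.01821 + 0.09011·e^(−0.04·1.0)) − 14.695

16.7975 psi


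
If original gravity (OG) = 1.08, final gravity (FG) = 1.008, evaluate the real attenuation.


AA = (OG−FG)/(OG−1)·100;  RA = AA·0.8192
AA = (1.08 − 1.008)/(1.08 − 1)·100 = 90.0000
RA = 90.0000·0.8192

73.7280 %


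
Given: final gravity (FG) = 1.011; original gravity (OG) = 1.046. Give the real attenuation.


AA = (OG−FG)/(OG−1)·100;  RA = AA·0.8192
AA = (1.046 − 1.011)/(1.046 − 1)·100 = 76.0870
RA = 76.0870·0.8192

62.3304 %


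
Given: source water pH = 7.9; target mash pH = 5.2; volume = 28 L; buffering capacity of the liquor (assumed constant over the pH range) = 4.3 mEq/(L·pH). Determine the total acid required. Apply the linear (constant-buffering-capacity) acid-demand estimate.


acid = buffering capacity · (pH_source − pH_target) · V
acid = 4.3 · (7.9 − 5.2) · 28

325.0800 mEq


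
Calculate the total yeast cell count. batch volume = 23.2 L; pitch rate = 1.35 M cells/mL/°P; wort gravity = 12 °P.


cells (billions) = rate · V_L · °P
cells = 1.35 · 23.2 · 12

375.8400 billion cells


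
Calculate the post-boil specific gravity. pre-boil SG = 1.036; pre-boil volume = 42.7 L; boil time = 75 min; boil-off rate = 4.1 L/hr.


V_post = V_pre − rate·(t/60);  SG_post = 1 + (SG_pre−1)·V_pre/V_post
V_post = 42.7 − 4.1·(75/60) = 37.5750
SG_post = 1 + (1.036 − 1)·42.7/37.5750

1.0409


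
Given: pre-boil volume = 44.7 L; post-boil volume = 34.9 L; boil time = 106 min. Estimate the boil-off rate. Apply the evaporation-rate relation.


rate = (V_pre − V_post) / (t_min/60)
rate = (44.7 − 34.9) / (106/60)

5.5472 L/hr


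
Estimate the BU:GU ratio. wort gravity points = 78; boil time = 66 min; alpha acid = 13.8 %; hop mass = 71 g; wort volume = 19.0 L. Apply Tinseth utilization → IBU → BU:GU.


U = 1.65·0.000125^(GP/1000)·(1−e^(−0.04t))/4.15;  IBU = (α/100)·m·U·1000/V;  BU:GU = IBU/GP
U = 1.65·0.000125^(78/1000)·(1−e^(−0.04·66))/4.15 = 0.1832
IBU = (13.8/100)·71·0.1832·1000/19.0 = 94.4551
BU:GU = 94.4551/78

1.2110


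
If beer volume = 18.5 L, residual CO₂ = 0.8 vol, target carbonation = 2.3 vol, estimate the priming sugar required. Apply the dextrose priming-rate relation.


sugar = (target − residual)·4.0·V
sugar = (2.3 − 0.8)·4.0·18.5

111.0000 g


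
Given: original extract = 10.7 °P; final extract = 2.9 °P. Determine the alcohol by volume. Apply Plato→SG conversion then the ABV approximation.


SG = 259/(259 − P);  ABV = (OG − FG)·131.25
OG = 259/(259 − 10.7) = 1.0431
FG = 259/(259 − 2.9) = 1.0113
ABV = (1.0431 − 1.0113)·131.25

4.1697 % ABV


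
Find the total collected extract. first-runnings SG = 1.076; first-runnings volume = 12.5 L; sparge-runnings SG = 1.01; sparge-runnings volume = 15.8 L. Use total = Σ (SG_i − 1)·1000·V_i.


first = (1.076 − 1)·1000·12.5 = 950.0000
sparge = (1.01 − 1)·1000·15.8 = 158.0000
total = 950.0000 + 158.0000

1108.0000 gravity·L


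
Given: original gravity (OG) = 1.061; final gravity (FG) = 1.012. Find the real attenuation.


AA = (OG−FG)/(OG−1)·100;  RA = AA·0.8192
AA = (1.061 − 1.012)/(1.061 − 1)·100 = 80.3279
RA = 80.3279·0.8192

65.8046 %


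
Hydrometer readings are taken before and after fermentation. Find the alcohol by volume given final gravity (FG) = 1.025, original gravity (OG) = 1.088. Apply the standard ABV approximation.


ABV = (OG − FG) · 131.25
ABV = (1.088 − 1.025) · 131.25

8.2688 % ABV


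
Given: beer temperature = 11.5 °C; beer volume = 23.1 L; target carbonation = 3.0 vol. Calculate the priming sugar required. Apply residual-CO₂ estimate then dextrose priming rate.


residual = 14.695·(0.01821 + 0.09011·e^(−0.04·T));  sugar = (target − residual)·4.0·V
residual = 14.695·(0.01821 + 0.09011·e^(−0.04·11.5)) = 1.1035
sugar = (3.0 − 1.1035)·4.0·23.1

175.2347 g


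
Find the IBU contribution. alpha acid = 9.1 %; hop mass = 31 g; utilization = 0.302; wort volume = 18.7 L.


IBU = (α/100)·mass·U·1000 / V
IBU = (9.1/100)·31·0.302·1000 / 18.7

45.5584 IBU


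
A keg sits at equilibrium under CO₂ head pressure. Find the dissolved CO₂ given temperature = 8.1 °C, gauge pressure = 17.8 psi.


vols = (P + 14.695)·(0.01821 + 0.09011·e^(−0.04·T))
vols = (17.8 + 14.695)·(0.01821 + 0.09011·e^(−0.04·8.1))

2.7095 volumes


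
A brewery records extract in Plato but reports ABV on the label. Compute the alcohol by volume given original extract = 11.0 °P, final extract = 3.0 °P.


SG = 259/(259 − P);  ABV = (OG − FG)·131.25
OG = 259/(259 − 11.0) = 1.0444
FG = 259/(259 − 3.0) = 1.0117
ABV = (1.0444 − 1.0117)·131.25

4.2835 % ABV


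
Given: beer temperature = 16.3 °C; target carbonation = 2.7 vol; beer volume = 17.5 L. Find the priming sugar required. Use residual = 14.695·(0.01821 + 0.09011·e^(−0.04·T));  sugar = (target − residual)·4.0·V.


residual = 14.695·(0.01821 + 0.09011·e^(−0.04·16.3)) = 0.9575
sugar = (2.7 − 0.9575)·4.0·17.5

121.9757 g


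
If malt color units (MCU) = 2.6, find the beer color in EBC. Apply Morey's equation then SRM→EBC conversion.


SRM = 1.4922·MCU^0.6859;  EBC = SRM·1.97
SRM = 1.4922·2.6^0.6859 = 2.8738
EBC = 2.8738·1.97

5.6614 EBC


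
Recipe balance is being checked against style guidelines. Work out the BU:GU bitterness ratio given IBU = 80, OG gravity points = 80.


BU:GU = IBU / OG_points
BU:GU = 80 / 80

1.0000


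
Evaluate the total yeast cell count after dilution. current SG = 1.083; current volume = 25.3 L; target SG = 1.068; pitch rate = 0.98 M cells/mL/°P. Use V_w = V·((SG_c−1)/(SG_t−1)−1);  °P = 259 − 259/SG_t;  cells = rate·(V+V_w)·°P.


V_w = 25.3·((1.083−1)/(1.068−1)−1) = 5.5809
V_final = 25.3 + 5.5809 = 30.8809
°P = 259 − 259/1.068 = 16.4906
cells = 0.98·30.8809·16.4906

499.0605 billion cells


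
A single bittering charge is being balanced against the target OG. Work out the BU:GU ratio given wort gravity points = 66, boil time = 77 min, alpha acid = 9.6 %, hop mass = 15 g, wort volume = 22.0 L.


U = 1.65·0.000125^(GP/1000)·(1−e^(−0.04t))/4.15;  IBU = (α/100)·m·U·1000/V;  BU:GU = IBU/GP
U = 1.65·0.000125^(66/1000)·(1−e^(−0.04·77))/4.15 = 0.2096
IBU = (9.6/100)·15·0.2096·1000/22.0 = 13.7195
BU:GU = 13.7195/66

0.2079


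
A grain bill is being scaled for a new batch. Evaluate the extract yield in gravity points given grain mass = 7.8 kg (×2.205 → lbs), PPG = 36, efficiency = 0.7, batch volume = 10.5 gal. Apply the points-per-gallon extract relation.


points = lbs × PPG × eff / vol
lbs = 7.8 × 2.205 = 17.1990
points = 17.1990 × 36 × 0.7 / 10.5

41.2776 points


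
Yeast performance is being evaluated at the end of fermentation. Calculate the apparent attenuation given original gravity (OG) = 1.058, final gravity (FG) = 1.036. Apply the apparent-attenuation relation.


AA = (OG − FG)/(OG − 1) · 100
AA = (1.058 − 1.036)/(1.058 − 1) · 100

37.9310 %


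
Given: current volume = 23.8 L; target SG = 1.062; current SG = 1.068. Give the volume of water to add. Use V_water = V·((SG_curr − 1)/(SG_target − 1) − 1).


V_water = 23.8·((1.068 − 1)/(1.062 − 1) − 1)

2.3032 L


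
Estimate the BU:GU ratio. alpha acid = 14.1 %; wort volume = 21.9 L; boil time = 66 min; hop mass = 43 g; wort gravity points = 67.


U = 1.65·0.000125^(GP/1000)·(1−e^(−0.04t))/4.15;  IBU = (α/100)·m·U·1000/V;  BU:GU = IBU/GP
U = 1.65·0.000125^(67/1000)·(1−e^(−0.04·66))/4.15 = 0.2022
IBU = (14.1/100)·43·0.2022·1000/21.9 = 55.9782
BU:GU = 55.9782/67

0.8355


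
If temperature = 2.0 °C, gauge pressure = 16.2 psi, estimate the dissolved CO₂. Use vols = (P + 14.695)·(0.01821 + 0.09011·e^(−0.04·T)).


vols = (16.2 + 14.695)·(0.01821 + 0.09011·e^(−0.04·2.0))

3.1325 volumes


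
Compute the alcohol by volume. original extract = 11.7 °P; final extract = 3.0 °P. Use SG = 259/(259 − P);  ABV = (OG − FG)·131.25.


OG = 259/(259 − 11.7) = 1.0473
FG = 259/(259 − 3.0) = 1.0117
ABV = (1.0473 − 1.0117)·131.25

4.6715 % ABV


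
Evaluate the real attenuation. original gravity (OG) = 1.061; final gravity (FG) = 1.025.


AA = (OG−FG)/(OG−1)·100;  RA = AA·0.8192
AA = (1.061 − 1.025)/(1.061 − 1)·100 = 59.0164
RA = 59.0164·0.8192

48.3462 %


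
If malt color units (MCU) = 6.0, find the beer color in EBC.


SRM = 1.4922·MCU^0.6859;  EBC = SRM·1.97
SRM = 1.4922·6.0^0.6859 = 5.0999
EBC = 5.0999·1.97

10.0468 EBC


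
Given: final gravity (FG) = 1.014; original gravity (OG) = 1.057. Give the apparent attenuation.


AA = (OG − FG)/(OG − 1) · 100
AA = (1.057 − 1.014)/(1.057 − 1) · 100

75.4386 %


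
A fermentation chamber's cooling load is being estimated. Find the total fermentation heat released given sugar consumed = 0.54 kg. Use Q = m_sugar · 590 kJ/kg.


Q = 0.54 · 590

318.6000 kJ


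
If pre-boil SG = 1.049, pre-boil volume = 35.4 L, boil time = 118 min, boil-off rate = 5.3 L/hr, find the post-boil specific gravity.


V_post = V_pre − rate·(t/60);  SG_post = 1 + (SG_pre−1)·V_pre/V_post
V_post = 35.4 − 5.3·(118/60) = 24.9767
SG_post = 1 + (1.049 − 1)·35.4/24.9767

1.0694


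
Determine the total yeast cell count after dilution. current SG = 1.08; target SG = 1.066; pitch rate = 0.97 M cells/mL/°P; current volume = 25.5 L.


V_w = V·((SG_c−1)/(SG_t−1)−1);  °P = 259 − 259/SG_t;  cells = rate·(V+V_w)·°P
V_w = 25.5·((1.08−1)/(1.066−1)−1) = 5.4091
V_final = 25.5 + 5.4091 = 30.9091
°P = 259 − 259/1.066 = 16.0356
cells = 0.97·30.9091·16.0356

480.7779 billion cells


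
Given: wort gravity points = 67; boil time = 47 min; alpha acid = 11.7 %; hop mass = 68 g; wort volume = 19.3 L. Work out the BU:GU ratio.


U = 1.65·0.000125^(GP/1000)·(1−e^(−0.04t))/4.15;  IBU = (α/100)·m·U·1000/V;  BU:GU = IBU/GP
U = 1.65·0.000125^(67/1000)·(1−e^(−0.04·47))/4.15 = 0.1845
IBU = (11.7/100)·68·0.1845·1000/19.3 = 76.0606
BU:GU = 76.0606/67

1.1352


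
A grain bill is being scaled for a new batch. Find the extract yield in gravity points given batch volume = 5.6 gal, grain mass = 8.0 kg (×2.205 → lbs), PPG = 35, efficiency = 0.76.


points = lbs × PPG × eff / vol
lbs = 8.0 × 2.205 = 17.6400
points = 17.6400 × 35 × 0.76 / 5.6

83.7900 points


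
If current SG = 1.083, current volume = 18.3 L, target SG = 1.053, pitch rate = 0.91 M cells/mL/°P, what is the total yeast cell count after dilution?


V_w = V·((SG_c−1)/(SG_t−1)−1);  °P = 259 − 259/SG_t;  cells = rate·(V+V_w)·°P
V_w = 18.3·((1.083−1)/(1.053−1)−1) = 10.3585
V_final = 18.3 + 10.3585 = 28.6585
°P = 259 − 259/1.053 = 13.0361
cells = 0.91·28.6585·13.0361

339.9711 billion cells


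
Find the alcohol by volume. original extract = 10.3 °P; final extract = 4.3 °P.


SG = 259/(259 − P);  ABV = (OG − FG)·131.25
OG = 259/(259 − 10.3) = 1.0414
FG = 259/(259 − 4.3) = 1.0169
ABV = (1.0414 − 1.0169)·131.25

3.2199 % ABV


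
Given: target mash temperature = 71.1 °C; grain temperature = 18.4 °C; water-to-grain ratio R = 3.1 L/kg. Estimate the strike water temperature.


T_strike = (0.41/R)·(T_mash − T_grain) + T_mash
T_strike = (0.41/3.1)·(71.1 − 18.4) + 71.1

78.0700 °C


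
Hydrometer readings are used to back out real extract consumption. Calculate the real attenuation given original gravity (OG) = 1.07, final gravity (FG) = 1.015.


AA = (OG−FG)/(OG−1)·100;  RA = AA·0.8192
AA = (1.07 − 1.015)/(1.07 − 1)·100 = 78.5714
RA = 78.5714·0.8192

64.3657 %


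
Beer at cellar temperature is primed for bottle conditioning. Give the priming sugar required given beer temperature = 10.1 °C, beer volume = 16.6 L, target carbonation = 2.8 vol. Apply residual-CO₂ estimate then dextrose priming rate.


residual = 14.695·(0.01821 + 0.09011·e^(−0.04·T));  sugar = (target − residual)·4.0·V
residual = 14.695·(0.01821 + 0.09011·e^(−0.04·10.1)) = 1.1517
sugar = (2.8 − 1.1517)·4.0·16.6

109.4493 g


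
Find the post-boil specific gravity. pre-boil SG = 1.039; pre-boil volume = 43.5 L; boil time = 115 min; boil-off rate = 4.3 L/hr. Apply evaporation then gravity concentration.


V_post = V_pre − rate·(t/60);  SG_post = 1 + (SG_pre−1)·V_pre/V_post
V_post = 43.5 − 4.3·(115/60) = 35.2583
SG_post = 1 + (1.039 − 1)·43.5/35.2583

1.0481


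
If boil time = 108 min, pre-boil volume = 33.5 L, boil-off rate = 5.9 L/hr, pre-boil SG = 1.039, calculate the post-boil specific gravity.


V_post = V_pre − rate·(t/60);  SG_post = 1 + (SG_pre−1)·V_pre/V_post
V_post = 33.5 − 5.9·(108/60) = 22.8800
SG_post = 1 + (1.039 − 1)·33.5/22.8800

1.0571


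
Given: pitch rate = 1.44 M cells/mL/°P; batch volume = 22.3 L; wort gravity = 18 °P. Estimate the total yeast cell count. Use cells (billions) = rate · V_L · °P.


cells = 1.44 · 22.3 · 18

578.0160 billion cells


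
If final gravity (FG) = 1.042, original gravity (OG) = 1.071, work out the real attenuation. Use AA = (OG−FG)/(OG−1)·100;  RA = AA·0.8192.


AA = (1.071 − 1.042)/(1.071 − 1)·100 = 40.8451
RA = 40.8451·0.8192

33.4603 %


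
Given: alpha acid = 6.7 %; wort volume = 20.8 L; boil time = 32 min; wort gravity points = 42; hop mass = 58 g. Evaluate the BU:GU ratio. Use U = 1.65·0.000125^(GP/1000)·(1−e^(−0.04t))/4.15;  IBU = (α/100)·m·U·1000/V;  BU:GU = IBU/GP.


U = 1.65·0.000125^(42/1000)·(1−e^(−0.04·32))/4.15 = 0.1968
IBU = (6.7/100)·58·0.1968·1000/20.8 = 36.7672
BU:GU = 36.7672/42

0.8754


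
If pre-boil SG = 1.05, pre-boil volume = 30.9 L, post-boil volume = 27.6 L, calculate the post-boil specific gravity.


SG_post = 1 + (SG_pre − 1)·V_pre/V_post
pts_pre = (1.05 − 1)·1000 = 50.0000
pts_post = 50.0000·30.9/27.6 = 55.9783
SG_post = 1 + 55.9783/1000

1.0560


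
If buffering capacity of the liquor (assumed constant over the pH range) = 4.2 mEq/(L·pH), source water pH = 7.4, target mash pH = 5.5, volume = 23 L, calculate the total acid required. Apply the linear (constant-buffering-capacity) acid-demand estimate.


acid = buffering capacity · (pH_source − pH_target) · V
acid = 4.2 · (7.4 − 5.5) · 23

183.5400 mEq


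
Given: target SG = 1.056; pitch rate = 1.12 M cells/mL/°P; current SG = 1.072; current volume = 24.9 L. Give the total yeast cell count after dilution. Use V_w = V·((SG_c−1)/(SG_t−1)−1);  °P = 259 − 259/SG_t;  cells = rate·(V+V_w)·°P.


V_w = 24.9·((1.072−1)/(1.056−1)−1) = 7.1143
V_final = 24.9 + 7.1143 = 32.0143
°P = 259 − 259/1.056 = 13.7348
cells = 1.12·32.0143·13.7348

492.4767 billion cells


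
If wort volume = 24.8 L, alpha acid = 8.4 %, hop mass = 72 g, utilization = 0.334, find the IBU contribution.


IBU = (α/100)·mass·U·1000 / V
IBU = (8.4/100)·72·0.334·1000 / 24.8

81.4529 IBU


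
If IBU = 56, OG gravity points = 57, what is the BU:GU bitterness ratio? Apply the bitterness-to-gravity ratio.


BU:GU = IBU / OG_points
BU:GU = 56 / 57

0.9825


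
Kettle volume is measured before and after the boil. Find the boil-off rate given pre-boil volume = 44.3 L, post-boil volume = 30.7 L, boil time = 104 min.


rate = (V_pre − V_post) / (t_min/60)
rate = (44.3 − 30.7) / (104/60)

7.8462 L/hr


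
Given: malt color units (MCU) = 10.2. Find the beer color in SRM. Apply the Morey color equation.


SRM = 1.4922 · MCU^0.6859
SRM = 1.4922 · 10.2^0.6859

7.3388 SRM


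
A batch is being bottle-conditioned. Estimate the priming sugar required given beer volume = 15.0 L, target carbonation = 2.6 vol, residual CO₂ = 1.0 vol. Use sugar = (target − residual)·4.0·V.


sugar = (2.6 − 1.0)·4.0·15.0

96.0000 g


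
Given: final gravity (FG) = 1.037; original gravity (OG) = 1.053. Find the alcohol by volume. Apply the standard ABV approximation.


ABV = (OG − FG) · 131.25
ABV = (1.053 − 1.037) · 131.25

2.1000 % ABV


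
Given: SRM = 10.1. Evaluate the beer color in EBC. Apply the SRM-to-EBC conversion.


EBC = SRM · 1.97
EBC = 10.1 · 1.97

19.8970 EBC


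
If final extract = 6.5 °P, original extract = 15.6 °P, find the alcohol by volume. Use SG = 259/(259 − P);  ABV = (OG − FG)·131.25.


OG = 259/(259 − 15.6) = 1.0641
FG = 259/(259 − 6.5) = 1.0257
ABV = (1.0641 − 1.0257)·131.25

5.0334 % ABV


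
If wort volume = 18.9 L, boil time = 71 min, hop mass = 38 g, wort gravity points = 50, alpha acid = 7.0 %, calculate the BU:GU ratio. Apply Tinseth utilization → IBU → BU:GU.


U = 1.65·0.000125^(GP/1000)·(1−e^(−0.04t))/4.15;  IBU = (α/100)·m·U·1000/V;  BU:GU = IBU/GP
U = 1.65·0.000125^(50/1000)·(1−e^(−0.04·71))/4.15 = 0.2389
IBU = (7.0/100)·38·0.2389·1000/18.9 = 33.6168
BU:GU = 33.6168/50

0.6723


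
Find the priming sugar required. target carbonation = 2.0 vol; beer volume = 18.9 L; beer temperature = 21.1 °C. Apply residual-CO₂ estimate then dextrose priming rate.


residual = 14.695·(0.01821 + 0.09011·e^(−0.04·T));  sugar = (target − residual)·4.0·V
residual = 14.695·(0.01821 + 0.09011·e^(−0.04·21.1)) = 0.8370
sugar = (2.0 − 0.8370)·4.0·18.9

87.9250 g


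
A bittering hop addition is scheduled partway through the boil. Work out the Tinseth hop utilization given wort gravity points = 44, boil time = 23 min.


U = 1.65·0.000125^(GP/1000) · (1 − e^(−0.04·t))/4.15
bigness = 1.65·0.000125^(44/1000) = 1.1111
boil_factor = (1 − e^(−0.04·23))/4.15 = 0.1449
U = 1.1111 · 0.1449

0.1610


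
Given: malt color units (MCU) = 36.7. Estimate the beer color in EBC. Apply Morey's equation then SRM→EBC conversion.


SRM = 1.4922·MCU^0.6859;  EBC = SRM·1.97
SRM = 1.4922·36.7^0.6859 = 17.6617
EBC = 17.6617·1.97

34.7935 EBC


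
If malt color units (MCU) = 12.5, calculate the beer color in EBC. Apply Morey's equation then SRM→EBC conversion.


SRM = 1.4922·MCU^0.6859;  EBC = SRM·1.97
SRM = 1.4922·12.5^0.6859 = 8.4372
EBC = 8.4372·1.97

16.6213 EBC


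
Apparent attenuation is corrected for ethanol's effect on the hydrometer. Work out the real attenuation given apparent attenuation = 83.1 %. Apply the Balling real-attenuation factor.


RA = AA · 0.8192
RA = 83.1 · 0.8192

68.0755 %


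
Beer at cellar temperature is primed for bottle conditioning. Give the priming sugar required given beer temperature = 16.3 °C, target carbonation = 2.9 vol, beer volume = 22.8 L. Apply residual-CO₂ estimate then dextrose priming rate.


residual = 14.695·(0.01821 + 0.09011·e^(−0.04·T));  sugar = (target − residual)·4.0·V
residual = 14.695·(0.01821 + 0.09011·e^(−0.04·16.3)) = 0.9575
sugar = (2.9 − 0.9575)·4.0·22.8

177.1569 g


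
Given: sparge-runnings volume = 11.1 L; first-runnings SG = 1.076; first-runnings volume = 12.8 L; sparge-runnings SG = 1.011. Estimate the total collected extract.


total = Σ (SG_i − 1)·1000·V_i
first = (1.076 − 1)·1000·12.8 = 972.8000
sparge = (1.011 − 1)·1000·11.1 = 122.1000
total = 972.8000 + 122.1000

1094.9000 gravity·L


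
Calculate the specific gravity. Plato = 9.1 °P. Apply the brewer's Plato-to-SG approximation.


SG = 259/(259 − P)
SG = 259/(259 − 9.1)

1.0364


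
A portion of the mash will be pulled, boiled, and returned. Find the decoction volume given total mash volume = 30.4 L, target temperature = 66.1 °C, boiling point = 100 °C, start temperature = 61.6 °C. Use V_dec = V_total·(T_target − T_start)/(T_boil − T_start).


V_dec = 30.4·(66.1 − 61.6)/(100 − 61.6)

3.5625 L


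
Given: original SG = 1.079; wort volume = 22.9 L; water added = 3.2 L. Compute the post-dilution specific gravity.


SG_new = 1 + (SG_old − 1)·V_old/(V_old + V_water)
pts = (1.079 − 1)·1000·22.9/(22.9 + 3.2) = 69.3142
SG_new = 1 + 69.3142/1000

1.0693


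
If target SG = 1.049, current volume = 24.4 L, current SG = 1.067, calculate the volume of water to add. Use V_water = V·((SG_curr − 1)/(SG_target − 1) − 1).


V_water = 24.4·((1.067 − 1)/(1.049 − 1) − 1)

8.9633 L


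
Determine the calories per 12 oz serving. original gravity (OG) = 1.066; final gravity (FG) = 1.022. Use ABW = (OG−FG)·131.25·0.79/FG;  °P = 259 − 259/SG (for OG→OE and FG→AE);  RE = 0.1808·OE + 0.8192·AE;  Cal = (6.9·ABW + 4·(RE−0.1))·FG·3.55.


ABW = (1.066 − 1.022)·131.25·0.79/1.022 = 4.4640
OE = 259 − 259/1.066 = 16.0356 °P
AE = 259 − 259/1.022 = 5.5753 °P
RE = 0.1808·16.0356 + 0.8192·5.5753 = 7.4666 °P
Cal = (6.9·4.4640 + 4·(7.4666−0.1))·1.022·3.55

218.6589 kcal
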